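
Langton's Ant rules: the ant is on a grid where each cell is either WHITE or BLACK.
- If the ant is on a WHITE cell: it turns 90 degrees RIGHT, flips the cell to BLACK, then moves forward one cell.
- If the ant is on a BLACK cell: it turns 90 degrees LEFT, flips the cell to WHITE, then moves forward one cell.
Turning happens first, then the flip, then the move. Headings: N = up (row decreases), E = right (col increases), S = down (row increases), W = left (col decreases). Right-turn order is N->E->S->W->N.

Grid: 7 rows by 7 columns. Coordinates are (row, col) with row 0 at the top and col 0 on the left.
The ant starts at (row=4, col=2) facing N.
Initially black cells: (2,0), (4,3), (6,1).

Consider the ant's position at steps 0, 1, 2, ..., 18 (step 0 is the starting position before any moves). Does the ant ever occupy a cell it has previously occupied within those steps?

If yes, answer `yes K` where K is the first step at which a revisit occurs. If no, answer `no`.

Step 1: on WHITE (4,2): turn R to E, flip to black, move to (4,3). |black|=4 — new cell
Step 2: on BLACK (4,3): turn L to N, flip to white, move to (3,3). |black|=3 — new cell
Step 3: on WHITE (3,3): turn R to E, flip to black, move to (3,4). |black|=4 — new cell
Step 4: on WHITE (3,4): turn R to S, flip to black, move to (4,4). |black|=5 — new cell
Step 5: on WHITE (4,4): turn R to W, flip to black, move to (4,3). |black|=6 — REVISIT

Answer: yes 5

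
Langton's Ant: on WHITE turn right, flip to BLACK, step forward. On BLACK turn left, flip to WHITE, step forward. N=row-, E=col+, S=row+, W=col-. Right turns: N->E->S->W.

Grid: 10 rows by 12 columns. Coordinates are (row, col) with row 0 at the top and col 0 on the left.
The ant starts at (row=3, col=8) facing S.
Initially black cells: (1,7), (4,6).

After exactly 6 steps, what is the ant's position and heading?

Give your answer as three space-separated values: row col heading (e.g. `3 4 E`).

Answer: 4 9 S

Derivation:
Step 1: on WHITE (3,8): turn R to W, flip to black, move to (3,7). |black|=3
Step 2: on WHITE (3,7): turn R to N, flip to black, move to (2,7). |black|=4
Step 3: on WHITE (2,7): turn R to E, flip to black, move to (2,8). |black|=5
Step 4: on WHITE (2,8): turn R to S, flip to black, move to (3,8). |black|=6
Step 5: on BLACK (3,8): turn L to E, flip to white, move to (3,9). |black|=5
Step 6: on WHITE (3,9): turn R to S, flip to black, move to (4,9). |black|=6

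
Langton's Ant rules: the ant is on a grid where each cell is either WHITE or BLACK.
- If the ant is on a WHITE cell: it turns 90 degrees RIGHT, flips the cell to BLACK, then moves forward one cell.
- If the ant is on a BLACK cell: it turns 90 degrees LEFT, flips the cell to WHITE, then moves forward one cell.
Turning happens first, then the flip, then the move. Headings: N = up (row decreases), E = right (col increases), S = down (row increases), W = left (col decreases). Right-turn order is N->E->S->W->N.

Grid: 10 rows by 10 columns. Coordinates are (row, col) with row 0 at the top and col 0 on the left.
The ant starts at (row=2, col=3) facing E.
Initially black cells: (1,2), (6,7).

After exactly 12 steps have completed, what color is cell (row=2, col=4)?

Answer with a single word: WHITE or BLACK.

Answer: BLACK

Derivation:
Step 1: on WHITE (2,3): turn R to S, flip to black, move to (3,3). |black|=3
Step 2: on WHITE (3,3): turn R to W, flip to black, move to (3,2). |black|=4
Step 3: on WHITE (3,2): turn R to N, flip to black, move to (2,2). |black|=5
Step 4: on WHITE (2,2): turn R to E, flip to black, move to (2,3). |black|=6
Step 5: on BLACK (2,3): turn L to N, flip to white, move to (1,3). |black|=5
Step 6: on WHITE (1,3): turn R to E, flip to black, move to (1,4). |black|=6
Step 7: on WHITE (1,4): turn R to S, flip to black, move to (2,4). |black|=7
Step 8: on WHITE (2,4): turn R to W, flip to black, move to (2,3). |black|=8
Step 9: on WHITE (2,3): turn R to N, flip to black, move to (1,3). |black|=9
Step 10: on BLACK (1,3): turn L to W, flip to white, move to (1,2). |black|=8
Step 11: on BLACK (1,2): turn L to S, flip to white, move to (2,2). |black|=7
Step 12: on BLACK (2,2): turn L to E, flip to white, move to (2,3). |black|=6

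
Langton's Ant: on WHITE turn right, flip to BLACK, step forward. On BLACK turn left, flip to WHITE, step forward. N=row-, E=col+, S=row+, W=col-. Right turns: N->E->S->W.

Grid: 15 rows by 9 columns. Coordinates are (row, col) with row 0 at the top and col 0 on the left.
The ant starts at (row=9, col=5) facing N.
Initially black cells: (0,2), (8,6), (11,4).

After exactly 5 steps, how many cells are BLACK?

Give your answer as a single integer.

Step 1: on WHITE (9,5): turn R to E, flip to black, move to (9,6). |black|=4
Step 2: on WHITE (9,6): turn R to S, flip to black, move to (10,6). |black|=5
Step 3: on WHITE (10,6): turn R to W, flip to black, move to (10,5). |black|=6
Step 4: on WHITE (10,5): turn R to N, flip to black, move to (9,5). |black|=7
Step 5: on BLACK (9,5): turn L to W, flip to white, move to (9,4). |black|=6

Answer: 6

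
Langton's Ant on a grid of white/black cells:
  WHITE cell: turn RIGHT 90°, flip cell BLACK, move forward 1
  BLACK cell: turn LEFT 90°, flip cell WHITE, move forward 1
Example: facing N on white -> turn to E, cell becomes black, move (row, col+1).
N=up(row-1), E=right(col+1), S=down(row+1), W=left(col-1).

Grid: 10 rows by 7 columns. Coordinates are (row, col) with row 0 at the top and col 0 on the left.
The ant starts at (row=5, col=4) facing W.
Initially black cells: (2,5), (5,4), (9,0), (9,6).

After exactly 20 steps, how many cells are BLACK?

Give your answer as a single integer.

Step 1: on BLACK (5,4): turn L to S, flip to white, move to (6,4). |black|=3
Step 2: on WHITE (6,4): turn R to W, flip to black, move to (6,3). |black|=4
Step 3: on WHITE (6,3): turn R to N, flip to black, move to (5,3). |black|=5
Step 4: on WHITE (5,3): turn R to E, flip to black, move to (5,4). |black|=6
Step 5: on WHITE (5,4): turn R to S, flip to black, move to (6,4). |black|=7
Step 6: on BLACK (6,4): turn L to E, flip to white, move to (6,5). |black|=6
Step 7: on WHITE (6,5): turn R to S, flip to black, move to (7,5). |black|=7
Step 8: on WHITE (7,5): turn R to W, flip to black, move to (7,4). |black|=8
Step 9: on WHITE (7,4): turn R to N, flip to black, move to (6,4). |black|=9
Step 10: on WHITE (6,4): turn R to E, flip to black, move to (6,5). |black|=10
Step 11: on BLACK (6,5): turn L to N, flip to white, move to (5,5). |black|=9
Step 12: on WHITE (5,5): turn R to E, flip to black, move to (5,6). |black|=10
Step 13: on WHITE (5,6): turn R to S, flip to black, move to (6,6). |black|=11
Step 14: on WHITE (6,6): turn R to W, flip to black, move to (6,5). |black|=12
Step 15: on WHITE (6,5): turn R to N, flip to black, move to (5,5). |black|=13
Step 16: on BLACK (5,5): turn L to W, flip to white, move to (5,4). |black|=12
Step 17: on BLACK (5,4): turn L to S, flip to white, move to (6,4). |black|=11
Step 18: on BLACK (6,4): turn L to E, flip to white, move to (6,5). |black|=10
Step 19: on BLACK (6,5): turn L to N, flip to white, move to (5,5). |black|=9
Step 20: on WHITE (5,5): turn R to E, flip to black, move to (5,6). |black|=10

Answer: 10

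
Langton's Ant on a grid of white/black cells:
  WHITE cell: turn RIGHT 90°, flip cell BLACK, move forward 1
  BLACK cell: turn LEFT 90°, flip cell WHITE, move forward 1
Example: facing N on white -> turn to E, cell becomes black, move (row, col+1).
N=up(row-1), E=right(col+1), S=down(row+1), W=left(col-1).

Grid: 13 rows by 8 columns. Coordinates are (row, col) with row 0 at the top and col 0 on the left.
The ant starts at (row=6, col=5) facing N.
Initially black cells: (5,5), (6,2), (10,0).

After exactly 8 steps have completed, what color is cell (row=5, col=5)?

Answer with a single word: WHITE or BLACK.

Step 1: on WHITE (6,5): turn R to E, flip to black, move to (6,6). |black|=4
Step 2: on WHITE (6,6): turn R to S, flip to black, move to (7,6). |black|=5
Step 3: on WHITE (7,6): turn R to W, flip to black, move to (7,5). |black|=6
Step 4: on WHITE (7,5): turn R to N, flip to black, move to (6,5). |black|=7
Step 5: on BLACK (6,5): turn L to W, flip to white, move to (6,4). |black|=6
Step 6: on WHITE (6,4): turn R to N, flip to black, move to (5,4). |black|=7
Step 7: on WHITE (5,4): turn R to E, flip to black, move to (5,5). |black|=8
Step 8: on BLACK (5,5): turn L to N, flip to white, move to (4,5). |black|=7

Answer: WHITE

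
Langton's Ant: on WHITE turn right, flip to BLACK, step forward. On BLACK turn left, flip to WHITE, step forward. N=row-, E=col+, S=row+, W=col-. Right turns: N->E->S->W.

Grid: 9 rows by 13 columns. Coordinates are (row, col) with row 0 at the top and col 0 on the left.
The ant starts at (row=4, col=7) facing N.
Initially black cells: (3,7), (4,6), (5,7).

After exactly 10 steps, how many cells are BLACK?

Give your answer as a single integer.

Answer: 9

Derivation:
Step 1: on WHITE (4,7): turn R to E, flip to black, move to (4,8). |black|=4
Step 2: on WHITE (4,8): turn R to S, flip to black, move to (5,8). |black|=5
Step 3: on WHITE (5,8): turn R to W, flip to black, move to (5,7). |black|=6
Step 4: on BLACK (5,7): turn L to S, flip to white, move to (6,7). |black|=5
Step 5: on WHITE (6,7): turn R to W, flip to black, move to (6,6). |black|=6
Step 6: on WHITE (6,6): turn R to N, flip to black, move to (5,6). |black|=7
Step 7: on WHITE (5,6): turn R to E, flip to black, move to (5,7). |black|=8
Step 8: on WHITE (5,7): turn R to S, flip to black, move to (6,7). |black|=9
Step 9: on BLACK (6,7): turn L to E, flip to white, move to (6,8). |black|=8
Step 10: on WHITE (6,8): turn R to S, flip to black, move to (7,8). |black|=9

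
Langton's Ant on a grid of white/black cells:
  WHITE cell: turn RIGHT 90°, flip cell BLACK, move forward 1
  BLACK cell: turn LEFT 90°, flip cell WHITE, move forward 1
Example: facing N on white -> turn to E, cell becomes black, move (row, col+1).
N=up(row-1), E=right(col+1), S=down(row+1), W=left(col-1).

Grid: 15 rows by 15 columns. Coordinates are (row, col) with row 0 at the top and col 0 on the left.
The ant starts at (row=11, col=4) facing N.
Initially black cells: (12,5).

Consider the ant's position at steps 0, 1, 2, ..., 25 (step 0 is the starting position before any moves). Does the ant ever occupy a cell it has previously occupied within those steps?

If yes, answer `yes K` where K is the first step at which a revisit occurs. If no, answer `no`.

Step 1: on WHITE (11,4): turn R to E, flip to black, move to (11,5). |black|=2 — new cell
Step 2: on WHITE (11,5): turn R to S, flip to black, move to (12,5). |black|=3 — new cell
Step 3: on BLACK (12,5): turn L to E, flip to white, move to (12,6). |black|=2 — new cell
Step 4: on WHITE (12,6): turn R to S, flip to black, move to (13,6). |black|=3 — new cell
Step 5: on WHITE (13,6): turn R to W, flip to black, move to (13,5). |black|=4 — new cell
Step 6: on WHITE (13,5): turn R to N, flip to black, move to (12,5). |black|=5 — REVISIT

Answer: yes 6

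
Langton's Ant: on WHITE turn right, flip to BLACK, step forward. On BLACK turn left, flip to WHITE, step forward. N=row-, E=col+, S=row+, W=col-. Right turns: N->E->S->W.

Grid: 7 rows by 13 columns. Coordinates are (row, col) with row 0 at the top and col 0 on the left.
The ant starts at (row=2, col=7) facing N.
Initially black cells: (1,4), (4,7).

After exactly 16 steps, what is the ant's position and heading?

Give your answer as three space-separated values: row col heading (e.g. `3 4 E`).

Step 1: on WHITE (2,7): turn R to E, flip to black, move to (2,8). |black|=3
Step 2: on WHITE (2,8): turn R to S, flip to black, move to (3,8). |black|=4
Step 3: on WHITE (3,8): turn R to W, flip to black, move to (3,7). |black|=5
Step 4: on WHITE (3,7): turn R to N, flip to black, move to (2,7). |black|=6
Step 5: on BLACK (2,7): turn L to W, flip to white, move to (2,6). |black|=5
Step 6: on WHITE (2,6): turn R to N, flip to black, move to (1,6). |black|=6
Step 7: on WHITE (1,6): turn R to E, flip to black, move to (1,7). |black|=7
Step 8: on WHITE (1,7): turn R to S, flip to black, move to (2,7). |black|=8
Step 9: on WHITE (2,7): turn R to W, flip to black, move to (2,6). |black|=9
Step 10: on BLACK (2,6): turn L to S, flip to white, move to (3,6). |black|=8
Step 11: on WHITE (3,6): turn R to W, flip to black, move to (3,5). |black|=9
Step 12: on WHITE (3,5): turn R to N, flip to black, move to (2,5). |black|=10
Step 13: on WHITE (2,5): turn R to E, flip to black, move to (2,6). |black|=11
Step 14: on WHITE (2,6): turn R to S, flip to black, move to (3,6). |black|=12
Step 15: on BLACK (3,6): turn L to E, flip to white, move to (3,7). |black|=11
Step 16: on BLACK (3,7): turn L to N, flip to white, move to (2,7). |black|=10

Answer: 2 7 N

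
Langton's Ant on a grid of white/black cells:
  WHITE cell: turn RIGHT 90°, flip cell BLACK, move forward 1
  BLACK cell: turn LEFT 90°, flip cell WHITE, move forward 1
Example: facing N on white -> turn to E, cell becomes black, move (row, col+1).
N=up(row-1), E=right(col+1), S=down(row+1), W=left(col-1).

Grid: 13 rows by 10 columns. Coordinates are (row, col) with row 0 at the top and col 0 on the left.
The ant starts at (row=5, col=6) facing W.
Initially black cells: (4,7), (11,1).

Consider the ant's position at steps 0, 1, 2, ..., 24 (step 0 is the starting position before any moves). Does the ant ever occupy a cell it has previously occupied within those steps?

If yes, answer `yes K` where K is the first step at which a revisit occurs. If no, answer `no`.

Step 1: on WHITE (5,6): turn R to N, flip to black, move to (4,6). |black|=3 — new cell
Step 2: on WHITE (4,6): turn R to E, flip to black, move to (4,7). |black|=4 — new cell
Step 3: on BLACK (4,7): turn L to N, flip to white, move to (3,7). |black|=3 — new cell
Step 4: on WHITE (3,7): turn R to E, flip to black, move to (3,8). |black|=4 — new cell
Step 5: on WHITE (3,8): turn R to S, flip to black, move to (4,8). |black|=5 — new cell
Step 6: on WHITE (4,8): turn R to W, flip to black, move to (4,7). |black|=6 — REVISIT

Answer: yes 6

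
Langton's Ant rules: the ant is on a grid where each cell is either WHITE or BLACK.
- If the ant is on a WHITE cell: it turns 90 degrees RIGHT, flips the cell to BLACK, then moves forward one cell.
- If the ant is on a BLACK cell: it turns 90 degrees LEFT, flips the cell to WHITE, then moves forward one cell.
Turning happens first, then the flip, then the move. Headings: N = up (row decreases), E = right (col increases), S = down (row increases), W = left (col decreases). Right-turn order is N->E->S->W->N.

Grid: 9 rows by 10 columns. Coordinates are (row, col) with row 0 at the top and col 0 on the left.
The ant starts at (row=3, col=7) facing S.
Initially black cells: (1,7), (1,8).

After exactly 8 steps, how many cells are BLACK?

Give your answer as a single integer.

Step 1: on WHITE (3,7): turn R to W, flip to black, move to (3,6). |black|=3
Step 2: on WHITE (3,6): turn R to N, flip to black, move to (2,6). |black|=4
Step 3: on WHITE (2,6): turn R to E, flip to black, move to (2,7). |black|=5
Step 4: on WHITE (2,7): turn R to S, flip to black, move to (3,7). |black|=6
Step 5: on BLACK (3,7): turn L to E, flip to white, move to (3,8). |black|=5
Step 6: on WHITE (3,8): turn R to S, flip to black, move to (4,8). |black|=6
Step 7: on WHITE (4,8): turn R to W, flip to black, move to (4,7). |black|=7
Step 8: on WHITE (4,7): turn R to N, flip to black, move to (3,7). |black|=8

Answer: 8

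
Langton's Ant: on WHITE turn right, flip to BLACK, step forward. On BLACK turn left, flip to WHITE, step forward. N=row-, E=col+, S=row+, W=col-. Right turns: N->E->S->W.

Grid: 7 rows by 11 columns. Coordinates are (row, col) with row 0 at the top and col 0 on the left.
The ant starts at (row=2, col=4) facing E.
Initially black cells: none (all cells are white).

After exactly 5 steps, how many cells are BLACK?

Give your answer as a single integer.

Answer: 3

Derivation:
Step 1: on WHITE (2,4): turn R to S, flip to black, move to (3,4). |black|=1
Step 2: on WHITE (3,4): turn R to W, flip to black, move to (3,3). |black|=2
Step 3: on WHITE (3,3): turn R to N, flip to black, move to (2,3). |black|=3
Step 4: on WHITE (2,3): turn R to E, flip to black, move to (2,4). |black|=4
Step 5: on BLACK (2,4): turn L to N, flip to white, move to (1,4). |black|=3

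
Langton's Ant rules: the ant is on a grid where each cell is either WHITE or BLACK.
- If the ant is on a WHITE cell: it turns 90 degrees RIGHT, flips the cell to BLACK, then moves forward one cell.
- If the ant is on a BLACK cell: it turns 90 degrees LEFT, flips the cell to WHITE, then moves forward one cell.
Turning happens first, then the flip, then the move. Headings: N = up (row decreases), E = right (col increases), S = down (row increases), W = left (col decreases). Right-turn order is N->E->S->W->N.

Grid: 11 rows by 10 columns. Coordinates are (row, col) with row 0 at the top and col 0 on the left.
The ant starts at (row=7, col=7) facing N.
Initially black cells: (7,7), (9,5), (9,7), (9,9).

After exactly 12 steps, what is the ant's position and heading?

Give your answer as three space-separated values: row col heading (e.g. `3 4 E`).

Step 1: on BLACK (7,7): turn L to W, flip to white, move to (7,6). |black|=3
Step 2: on WHITE (7,6): turn R to N, flip to black, move to (6,6). |black|=4
Step 3: on WHITE (6,6): turn R to E, flip to black, move to (6,7). |black|=5
Step 4: on WHITE (6,7): turn R to S, flip to black, move to (7,7). |black|=6
Step 5: on WHITE (7,7): turn R to W, flip to black, move to (7,6). |black|=7
Step 6: on BLACK (7,6): turn L to S, flip to white, move to (8,6). |black|=6
Step 7: on WHITE (8,6): turn R to W, flip to black, move to (8,5). |black|=7
Step 8: on WHITE (8,5): turn R to N, flip to black, move to (7,5). |black|=8
Step 9: on WHITE (7,5): turn R to E, flip to black, move to (7,6). |black|=9
Step 10: on WHITE (7,6): turn R to S, flip to black, move to (8,6). |black|=10
Step 11: on BLACK (8,6): turn L to E, flip to white, move to (8,7). |black|=9
Step 12: on WHITE (8,7): turn R to S, flip to black, move to (9,7). |black|=10

Answer: 9 7 S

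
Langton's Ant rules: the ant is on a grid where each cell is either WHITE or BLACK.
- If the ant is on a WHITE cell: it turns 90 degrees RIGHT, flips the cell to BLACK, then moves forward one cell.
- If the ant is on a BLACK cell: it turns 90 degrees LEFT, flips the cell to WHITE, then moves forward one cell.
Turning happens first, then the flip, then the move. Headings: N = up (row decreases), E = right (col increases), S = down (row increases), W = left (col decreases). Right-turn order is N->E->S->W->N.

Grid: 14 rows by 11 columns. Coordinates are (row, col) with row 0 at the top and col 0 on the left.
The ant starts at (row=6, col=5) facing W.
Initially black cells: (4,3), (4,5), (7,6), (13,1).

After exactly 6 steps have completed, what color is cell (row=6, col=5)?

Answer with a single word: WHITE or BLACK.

Answer: WHITE

Derivation:
Step 1: on WHITE (6,5): turn R to N, flip to black, move to (5,5). |black|=5
Step 2: on WHITE (5,5): turn R to E, flip to black, move to (5,6). |black|=6
Step 3: on WHITE (5,6): turn R to S, flip to black, move to (6,6). |black|=7
Step 4: on WHITE (6,6): turn R to W, flip to black, move to (6,5). |black|=8
Step 5: on BLACK (6,5): turn L to S, flip to white, move to (7,5). |black|=7
Step 6: on WHITE (7,5): turn R to W, flip to black, move to (7,4). |black|=8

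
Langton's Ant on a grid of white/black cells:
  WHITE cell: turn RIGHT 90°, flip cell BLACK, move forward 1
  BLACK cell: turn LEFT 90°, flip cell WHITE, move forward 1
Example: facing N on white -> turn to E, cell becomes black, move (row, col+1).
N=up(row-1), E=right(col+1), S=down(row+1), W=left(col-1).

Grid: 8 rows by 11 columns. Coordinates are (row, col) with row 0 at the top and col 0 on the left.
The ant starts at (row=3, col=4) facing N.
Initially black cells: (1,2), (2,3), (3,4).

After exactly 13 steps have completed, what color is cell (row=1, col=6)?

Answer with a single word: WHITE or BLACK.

Step 1: on BLACK (3,4): turn L to W, flip to white, move to (3,3). |black|=2
Step 2: on WHITE (3,3): turn R to N, flip to black, move to (2,3). |black|=3
Step 3: on BLACK (2,3): turn L to W, flip to white, move to (2,2). |black|=2
Step 4: on WHITE (2,2): turn R to N, flip to black, move to (1,2). |black|=3
Step 5: on BLACK (1,2): turn L to W, flip to white, move to (1,1). |black|=2
Step 6: on WHITE (1,1): turn R to N, flip to black, move to (0,1). |black|=3
Step 7: on WHITE (0,1): turn R to E, flip to black, move to (0,2). |black|=4
Step 8: on WHITE (0,2): turn R to S, flip to black, move to (1,2). |black|=5
Step 9: on WHITE (1,2): turn R to W, flip to black, move to (1,1). |black|=6
Step 10: on BLACK (1,1): turn L to S, flip to white, move to (2,1). |black|=5
Step 11: on WHITE (2,1): turn R to W, flip to black, move to (2,0). |black|=6
Step 12: on WHITE (2,0): turn R to N, flip to black, move to (1,0). |black|=7
Step 13: on WHITE (1,0): turn R to E, flip to black, move to (1,1). |black|=8

Answer: WHITE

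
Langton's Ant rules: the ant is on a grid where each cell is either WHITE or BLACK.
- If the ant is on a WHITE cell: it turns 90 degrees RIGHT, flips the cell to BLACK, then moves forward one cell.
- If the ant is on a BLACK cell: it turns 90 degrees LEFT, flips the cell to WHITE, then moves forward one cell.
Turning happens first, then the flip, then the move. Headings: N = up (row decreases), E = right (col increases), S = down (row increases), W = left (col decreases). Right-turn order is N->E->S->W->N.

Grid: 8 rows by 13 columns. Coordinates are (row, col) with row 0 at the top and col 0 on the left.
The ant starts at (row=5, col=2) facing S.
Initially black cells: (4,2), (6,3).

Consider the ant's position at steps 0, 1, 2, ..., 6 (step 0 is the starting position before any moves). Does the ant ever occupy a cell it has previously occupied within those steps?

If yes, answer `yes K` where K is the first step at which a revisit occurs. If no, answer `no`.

Answer: no

Derivation:
Step 1: on WHITE (5,2): turn R to W, flip to black, move to (5,1). |black|=3 — new cell
Step 2: on WHITE (5,1): turn R to N, flip to black, move to (4,1). |black|=4 — new cell
Step 3: on WHITE (4,1): turn R to E, flip to black, move to (4,2). |black|=5 — new cell
Step 4: on BLACK (4,2): turn L to N, flip to white, move to (3,2). |black|=4 — new cell
Step 5: on WHITE (3,2): turn R to E, flip to black, move to (3,3). |black|=5 — new cell
Step 6: on WHITE (3,3): turn R to S, flip to black, move to (4,3). |black|=6 — new cell
No revisit within 6 steps.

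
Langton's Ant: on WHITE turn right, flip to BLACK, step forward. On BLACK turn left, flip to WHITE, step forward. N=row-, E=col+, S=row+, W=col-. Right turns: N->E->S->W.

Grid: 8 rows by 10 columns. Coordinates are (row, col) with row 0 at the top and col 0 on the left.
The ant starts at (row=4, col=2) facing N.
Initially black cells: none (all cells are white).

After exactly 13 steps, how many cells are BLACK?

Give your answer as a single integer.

Step 1: on WHITE (4,2): turn R to E, flip to black, move to (4,3). |black|=1
Step 2: on WHITE (4,3): turn R to S, flip to black, move to (5,3). |black|=2
Step 3: on WHITE (5,3): turn R to W, flip to black, move to (5,2). |black|=3
Step 4: on WHITE (5,2): turn R to N, flip to black, move to (4,2). |black|=4
Step 5: on BLACK (4,2): turn L to W, flip to white, move to (4,1). |black|=3
Step 6: on WHITE (4,1): turn R to N, flip to black, move to (3,1). |black|=4
Step 7: on WHITE (3,1): turn R to E, flip to black, move to (3,2). |black|=5
Step 8: on WHITE (3,2): turn R to S, flip to black, move to (4,2). |black|=6
Step 9: on WHITE (4,2): turn R to W, flip to black, move to (4,1). |black|=7
Step 10: on BLACK (4,1): turn L to S, flip to white, move to (5,1). |black|=6
Step 11: on WHITE (5,1): turn R to W, flip to black, move to (5,0). |black|=7
Step 12: on WHITE (5,0): turn R to N, flip to black, move to (4,0). |black|=8
Step 13: on WHITE (4,0): turn R to E, flip to black, move to (4,1). |black|=9

Answer: 9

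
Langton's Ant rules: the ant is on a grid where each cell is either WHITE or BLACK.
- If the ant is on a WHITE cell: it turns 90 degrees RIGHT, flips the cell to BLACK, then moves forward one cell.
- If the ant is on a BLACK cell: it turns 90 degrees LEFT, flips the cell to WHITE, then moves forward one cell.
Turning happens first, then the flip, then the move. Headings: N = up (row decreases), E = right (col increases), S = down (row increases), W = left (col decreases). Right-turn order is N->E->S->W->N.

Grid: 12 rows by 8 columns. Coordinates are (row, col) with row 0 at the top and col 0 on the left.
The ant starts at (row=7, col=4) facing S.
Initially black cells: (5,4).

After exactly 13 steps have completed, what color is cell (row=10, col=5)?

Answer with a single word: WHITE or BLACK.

Step 1: on WHITE (7,4): turn R to W, flip to black, move to (7,3). |black|=2
Step 2: on WHITE (7,3): turn R to N, flip to black, move to (6,3). |black|=3
Step 3: on WHITE (6,3): turn R to E, flip to black, move to (6,4). |black|=4
Step 4: on WHITE (6,4): turn R to S, flip to black, move to (7,4). |black|=5
Step 5: on BLACK (7,4): turn L to E, flip to white, move to (7,5). |black|=4
Step 6: on WHITE (7,5): turn R to S, flip to black, move to (8,5). |black|=5
Step 7: on WHITE (8,5): turn R to W, flip to black, move to (8,4). |black|=6
Step 8: on WHITE (8,4): turn R to N, flip to black, move to (7,4). |black|=7
Step 9: on WHITE (7,4): turn R to E, flip to black, move to (7,5). |black|=8
Step 10: on BLACK (7,5): turn L to N, flip to white, move to (6,5). |black|=7
Step 11: on WHITE (6,5): turn R to E, flip to black, move to (6,6). |black|=8
Step 12: on WHITE (6,6): turn R to S, flip to black, move to (7,6). |black|=9
Step 13: on WHITE (7,6): turn R to W, flip to black, move to (7,5). |black|=10

Answer: WHITE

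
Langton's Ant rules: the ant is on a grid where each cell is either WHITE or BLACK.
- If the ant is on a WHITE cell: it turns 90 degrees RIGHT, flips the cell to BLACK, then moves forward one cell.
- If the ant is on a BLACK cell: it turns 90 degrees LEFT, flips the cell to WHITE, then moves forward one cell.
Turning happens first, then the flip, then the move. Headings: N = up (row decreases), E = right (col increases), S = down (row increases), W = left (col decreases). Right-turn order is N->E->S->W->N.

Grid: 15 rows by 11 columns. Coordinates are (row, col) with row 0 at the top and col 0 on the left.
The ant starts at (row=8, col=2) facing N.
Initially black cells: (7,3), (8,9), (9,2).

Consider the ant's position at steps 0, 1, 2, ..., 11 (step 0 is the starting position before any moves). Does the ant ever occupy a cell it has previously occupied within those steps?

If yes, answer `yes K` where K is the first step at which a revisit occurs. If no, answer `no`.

Step 1: on WHITE (8,2): turn R to E, flip to black, move to (8,3). |black|=4 — new cell
Step 2: on WHITE (8,3): turn R to S, flip to black, move to (9,3). |black|=5 — new cell
Step 3: on WHITE (9,3): turn R to W, flip to black, move to (9,2). |black|=6 — new cell
Step 4: on BLACK (9,2): turn L to S, flip to white, move to (10,2). |black|=5 — new cell
Step 5: on WHITE (10,2): turn R to W, flip to black, move to (10,1). |black|=6 — new cell
Step 6: on WHITE (10,1): turn R to N, flip to black, move to (9,1). |black|=7 — new cell
Step 7: on WHITE (9,1): turn R to E, flip to black, move to (9,2). |black|=8 — REVISIT

Answer: yes 7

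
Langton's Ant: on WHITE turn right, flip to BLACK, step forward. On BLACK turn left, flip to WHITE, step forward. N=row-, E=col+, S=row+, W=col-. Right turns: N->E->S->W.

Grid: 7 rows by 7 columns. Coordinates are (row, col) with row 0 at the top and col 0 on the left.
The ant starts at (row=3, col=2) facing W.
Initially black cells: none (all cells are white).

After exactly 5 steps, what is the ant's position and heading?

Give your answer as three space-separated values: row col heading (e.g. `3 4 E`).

Step 1: on WHITE (3,2): turn R to N, flip to black, move to (2,2). |black|=1
Step 2: on WHITE (2,2): turn R to E, flip to black, move to (2,3). |black|=2
Step 3: on WHITE (2,3): turn R to S, flip to black, move to (3,3). |black|=3
Step 4: on WHITE (3,3): turn R to W, flip to black, move to (3,2). |black|=4
Step 5: on BLACK (3,2): turn L to S, flip to white, move to (4,2). |black|=3

Answer: 4 2 S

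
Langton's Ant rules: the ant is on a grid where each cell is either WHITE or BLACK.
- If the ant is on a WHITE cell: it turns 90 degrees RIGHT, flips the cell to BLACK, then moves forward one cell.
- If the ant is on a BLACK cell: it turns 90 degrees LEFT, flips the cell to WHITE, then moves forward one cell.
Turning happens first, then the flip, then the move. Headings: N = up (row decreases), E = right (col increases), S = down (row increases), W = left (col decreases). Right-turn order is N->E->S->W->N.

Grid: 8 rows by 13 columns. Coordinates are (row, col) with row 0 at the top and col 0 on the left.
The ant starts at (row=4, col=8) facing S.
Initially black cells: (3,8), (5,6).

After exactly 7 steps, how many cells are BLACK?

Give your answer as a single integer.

Answer: 7

Derivation:
Step 1: on WHITE (4,8): turn R to W, flip to black, move to (4,7). |black|=3
Step 2: on WHITE (4,7): turn R to N, flip to black, move to (3,7). |black|=4
Step 3: on WHITE (3,7): turn R to E, flip to black, move to (3,8). |black|=5
Step 4: on BLACK (3,8): turn L to N, flip to white, move to (2,8). |black|=4
Step 5: on WHITE (2,8): turn R to E, flip to black, move to (2,9). |black|=5
Step 6: on WHITE (2,9): turn R to S, flip to black, move to (3,9). |black|=6
Step 7: on WHITE (3,9): turn R to W, flip to black, move to (3,8). |black|=7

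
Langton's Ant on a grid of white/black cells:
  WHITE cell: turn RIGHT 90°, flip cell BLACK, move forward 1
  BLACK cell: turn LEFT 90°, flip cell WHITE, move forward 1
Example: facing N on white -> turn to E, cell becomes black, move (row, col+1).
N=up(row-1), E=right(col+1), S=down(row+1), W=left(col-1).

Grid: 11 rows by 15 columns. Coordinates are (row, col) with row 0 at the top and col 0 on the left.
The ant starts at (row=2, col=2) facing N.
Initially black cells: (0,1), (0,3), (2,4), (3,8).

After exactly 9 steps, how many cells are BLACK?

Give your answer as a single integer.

Answer: 11

Derivation:
Step 1: on WHITE (2,2): turn R to E, flip to black, move to (2,3). |black|=5
Step 2: on WHITE (2,3): turn R to S, flip to black, move to (3,3). |black|=6
Step 3: on WHITE (3,3): turn R to W, flip to black, move to (3,2). |black|=7
Step 4: on WHITE (3,2): turn R to N, flip to black, move to (2,2). |black|=8
Step 5: on BLACK (2,2): turn L to W, flip to white, move to (2,1). |black|=7
Step 6: on WHITE (2,1): turn R to N, flip to black, move to (1,1). |black|=8
Step 7: on WHITE (1,1): turn R to E, flip to black, move to (1,2). |black|=9
Step 8: on WHITE (1,2): turn R to S, flip to black, move to (2,2). |black|=10
Step 9: on WHITE (2,2): turn R to W, flip to black, move to (2,1). |black|=11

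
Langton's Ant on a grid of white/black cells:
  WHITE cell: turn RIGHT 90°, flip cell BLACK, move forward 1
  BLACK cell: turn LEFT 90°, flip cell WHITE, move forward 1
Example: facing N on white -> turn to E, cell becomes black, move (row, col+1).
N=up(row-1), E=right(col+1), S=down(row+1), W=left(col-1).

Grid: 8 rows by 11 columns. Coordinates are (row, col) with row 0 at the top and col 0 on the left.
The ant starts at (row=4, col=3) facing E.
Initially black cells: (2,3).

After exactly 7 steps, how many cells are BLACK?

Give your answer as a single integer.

Answer: 6

Derivation:
Step 1: on WHITE (4,3): turn R to S, flip to black, move to (5,3). |black|=2
Step 2: on WHITE (5,3): turn R to W, flip to black, move to (5,2). |black|=3
Step 3: on WHITE (5,2): turn R to N, flip to black, move to (4,2). |black|=4
Step 4: on WHITE (4,2): turn R to E, flip to black, move to (4,3). |black|=5
Step 5: on BLACK (4,3): turn L to N, flip to white, move to (3,3). |black|=4
Step 6: on WHITE (3,3): turn R to E, flip to black, move to (3,4). |black|=5
Step 7: on WHITE (3,4): turn R to S, flip to black, move to (4,4). |black|=6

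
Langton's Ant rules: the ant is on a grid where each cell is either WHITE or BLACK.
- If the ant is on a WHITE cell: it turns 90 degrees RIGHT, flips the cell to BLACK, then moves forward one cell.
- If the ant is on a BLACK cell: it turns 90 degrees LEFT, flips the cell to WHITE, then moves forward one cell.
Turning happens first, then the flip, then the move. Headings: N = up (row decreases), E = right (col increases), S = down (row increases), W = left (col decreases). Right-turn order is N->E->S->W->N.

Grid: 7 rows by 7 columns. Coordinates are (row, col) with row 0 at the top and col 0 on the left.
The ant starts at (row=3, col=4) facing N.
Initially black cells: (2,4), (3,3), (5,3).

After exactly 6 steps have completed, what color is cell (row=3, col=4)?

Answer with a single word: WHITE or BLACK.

Answer: WHITE

Derivation:
Step 1: on WHITE (3,4): turn R to E, flip to black, move to (3,5). |black|=4
Step 2: on WHITE (3,5): turn R to S, flip to black, move to (4,5). |black|=5
Step 3: on WHITE (4,5): turn R to W, flip to black, move to (4,4). |black|=6
Step 4: on WHITE (4,4): turn R to N, flip to black, move to (3,4). |black|=7
Step 5: on BLACK (3,4): turn L to W, flip to white, move to (3,3). |black|=6
Step 6: on BLACK (3,3): turn L to S, flip to white, move to (4,3). |black|=5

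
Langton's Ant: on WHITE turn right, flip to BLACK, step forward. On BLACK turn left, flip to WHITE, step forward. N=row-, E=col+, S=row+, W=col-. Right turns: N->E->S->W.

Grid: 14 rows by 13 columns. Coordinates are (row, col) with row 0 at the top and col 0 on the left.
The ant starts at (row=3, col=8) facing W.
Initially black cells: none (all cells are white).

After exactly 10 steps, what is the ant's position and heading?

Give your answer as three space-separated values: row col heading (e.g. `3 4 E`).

Step 1: on WHITE (3,8): turn R to N, flip to black, move to (2,8). |black|=1
Step 2: on WHITE (2,8): turn R to E, flip to black, move to (2,9). |black|=2
Step 3: on WHITE (2,9): turn R to S, flip to black, move to (3,9). |black|=3
Step 4: on WHITE (3,9): turn R to W, flip to black, move to (3,8). |black|=4
Step 5: on BLACK (3,8): turn L to S, flip to white, move to (4,8). |black|=3
Step 6: on WHITE (4,8): turn R to W, flip to black, move to (4,7). |black|=4
Step 7: on WHITE (4,7): turn R to N, flip to black, move to (3,7). |black|=5
Step 8: on WHITE (3,7): turn R to E, flip to black, move to (3,8). |black|=6
Step 9: on WHITE (3,8): turn R to S, flip to black, move to (4,8). |black|=7
Step 10: on BLACK (4,8): turn L to E, flip to white, move to (4,9). |black|=6

Answer: 4 9 E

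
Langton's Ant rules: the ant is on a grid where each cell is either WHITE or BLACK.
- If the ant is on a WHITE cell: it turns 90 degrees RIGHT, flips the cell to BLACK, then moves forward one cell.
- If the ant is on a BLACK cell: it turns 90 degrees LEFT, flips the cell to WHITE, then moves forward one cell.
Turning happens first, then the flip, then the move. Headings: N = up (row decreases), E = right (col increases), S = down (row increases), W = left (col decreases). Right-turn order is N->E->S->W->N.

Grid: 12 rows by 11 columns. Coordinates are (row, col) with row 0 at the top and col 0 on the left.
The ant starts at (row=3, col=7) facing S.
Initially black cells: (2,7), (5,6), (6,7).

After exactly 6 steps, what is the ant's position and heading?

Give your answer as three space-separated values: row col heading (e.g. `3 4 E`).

Step 1: on WHITE (3,7): turn R to W, flip to black, move to (3,6). |black|=4
Step 2: on WHITE (3,6): turn R to N, flip to black, move to (2,6). |black|=5
Step 3: on WHITE (2,6): turn R to E, flip to black, move to (2,7). |black|=6
Step 4: on BLACK (2,7): turn L to N, flip to white, move to (1,7). |black|=5
Step 5: on WHITE (1,7): turn R to E, flip to black, move to (1,8). |black|=6
Step 6: on WHITE (1,8): turn R to S, flip to black, move to (2,8). |black|=7

Answer: 2 8 S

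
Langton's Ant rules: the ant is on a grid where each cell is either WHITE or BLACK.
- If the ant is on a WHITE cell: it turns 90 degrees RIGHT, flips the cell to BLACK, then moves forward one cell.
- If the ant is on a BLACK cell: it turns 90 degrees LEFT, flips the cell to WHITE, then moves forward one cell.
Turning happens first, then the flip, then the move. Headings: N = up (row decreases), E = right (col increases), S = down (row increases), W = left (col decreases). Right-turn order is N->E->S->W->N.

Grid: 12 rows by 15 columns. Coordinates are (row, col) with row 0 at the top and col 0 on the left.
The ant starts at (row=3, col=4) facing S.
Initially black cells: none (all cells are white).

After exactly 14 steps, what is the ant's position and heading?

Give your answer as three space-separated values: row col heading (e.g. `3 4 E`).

Answer: 2 5 N

Derivation:
Step 1: on WHITE (3,4): turn R to W, flip to black, move to (3,3). |black|=1
Step 2: on WHITE (3,3): turn R to N, flip to black, move to (2,3). |black|=2
Step 3: on WHITE (2,3): turn R to E, flip to black, move to (2,4). |black|=3
Step 4: on WHITE (2,4): turn R to S, flip to black, move to (3,4). |black|=4
Step 5: on BLACK (3,4): turn L to E, flip to white, move to (3,5). |black|=3
Step 6: on WHITE (3,5): turn R to S, flip to black, move to (4,5). |black|=4
Step 7: on WHITE (4,5): turn R to W, flip to black, move to (4,4). |black|=5
Step 8: on WHITE (4,4): turn R to N, flip to black, move to (3,4). |black|=6
Step 9: on WHITE (3,4): turn R to E, flip to black, move to (3,5). |black|=7
Step 10: on BLACK (3,5): turn L to N, flip to white, move to (2,5). |black|=6
Step 11: on WHITE (2,5): turn R to E, flip to black, move to (2,6). |black|=7
Step 12: on WHITE (2,6): turn R to S, flip to black, move to (3,6). |black|=8
Step 13: on WHITE (3,6): turn R to W, flip to black, move to (3,5). |black|=9
Step 14: on WHITE (3,5): turn R to N, flip to black, move to (2,5). |black|=10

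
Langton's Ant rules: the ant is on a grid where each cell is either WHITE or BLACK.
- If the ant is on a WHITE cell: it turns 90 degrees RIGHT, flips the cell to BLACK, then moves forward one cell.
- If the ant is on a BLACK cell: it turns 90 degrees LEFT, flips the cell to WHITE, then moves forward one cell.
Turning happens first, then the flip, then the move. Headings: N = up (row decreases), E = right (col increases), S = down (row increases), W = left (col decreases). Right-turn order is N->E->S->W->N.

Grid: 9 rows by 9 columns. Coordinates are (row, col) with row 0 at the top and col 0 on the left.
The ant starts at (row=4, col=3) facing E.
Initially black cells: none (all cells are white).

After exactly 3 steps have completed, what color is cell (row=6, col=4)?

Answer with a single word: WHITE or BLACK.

Step 1: on WHITE (4,3): turn R to S, flip to black, move to (5,3). |black|=1
Step 2: on WHITE (5,3): turn R to W, flip to black, move to (5,2). |black|=2
Step 3: on WHITE (5,2): turn R to N, flip to black, move to (4,2). |black|=3

Answer: WHITE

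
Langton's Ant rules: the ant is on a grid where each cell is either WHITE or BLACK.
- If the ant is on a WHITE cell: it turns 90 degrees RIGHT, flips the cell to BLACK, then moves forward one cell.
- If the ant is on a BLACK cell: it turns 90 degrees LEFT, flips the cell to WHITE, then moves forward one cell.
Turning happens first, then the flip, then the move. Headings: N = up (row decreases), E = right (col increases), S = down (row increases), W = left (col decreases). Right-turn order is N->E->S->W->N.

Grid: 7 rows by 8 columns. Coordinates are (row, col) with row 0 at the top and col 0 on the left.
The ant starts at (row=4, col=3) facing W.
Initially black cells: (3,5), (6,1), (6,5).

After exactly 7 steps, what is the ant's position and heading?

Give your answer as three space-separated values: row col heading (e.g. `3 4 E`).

Step 1: on WHITE (4,3): turn R to N, flip to black, move to (3,3). |black|=4
Step 2: on WHITE (3,3): turn R to E, flip to black, move to (3,4). |black|=5
Step 3: on WHITE (3,4): turn R to S, flip to black, move to (4,4). |black|=6
Step 4: on WHITE (4,4): turn R to W, flip to black, move to (4,3). |black|=7
Step 5: on BLACK (4,3): turn L to S, flip to white, move to (5,3). |black|=6
Step 6: on WHITE (5,3): turn R to W, flip to black, move to (5,2). |black|=7
Step 7: on WHITE (5,2): turn R to N, flip to black, move to (4,2). |black|=8

Answer: 4 2 N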